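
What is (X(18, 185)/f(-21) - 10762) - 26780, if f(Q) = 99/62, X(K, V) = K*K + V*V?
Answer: -1574620/99 ≈ -15905.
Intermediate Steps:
X(K, V) = K**2 + V**2
f(Q) = 99/62 (f(Q) = 99*(1/62) = 99/62)
(X(18, 185)/f(-21) - 10762) - 26780 = ((18**2 + 185**2)/(99/62) - 10762) - 26780 = ((324 + 34225)*(62/99) - 10762) - 26780 = (34549*(62/99) - 10762) - 26780 = (2142038/99 - 10762) - 26780 = 1076600/99 - 26780 = -1574620/99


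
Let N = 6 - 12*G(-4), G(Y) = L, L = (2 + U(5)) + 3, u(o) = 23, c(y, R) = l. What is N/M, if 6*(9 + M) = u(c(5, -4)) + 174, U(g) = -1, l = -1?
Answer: -252/143 ≈ -1.7622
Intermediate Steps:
c(y, R) = -1
L = 4 (L = (2 - 1) + 3 = 1 + 3 = 4)
M = 143/6 (M = -9 + (23 + 174)/6 = -9 + (1/6)*197 = -9 + 197/6 = 143/6 ≈ 23.833)
G(Y) = 4
N = -42 (N = 6 - 12*4 = 6 - 48 = -42)
N/M = -42/143/6 = -42*6/143 = -252/143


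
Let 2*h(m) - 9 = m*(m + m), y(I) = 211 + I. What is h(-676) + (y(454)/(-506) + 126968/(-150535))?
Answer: 68791234762/150535 ≈ 4.5698e+5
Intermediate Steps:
h(m) = 9/2 + m² (h(m) = 9/2 + (m*(m + m))/2 = 9/2 + (m*(2*m))/2 = 9/2 + (2*m²)/2 = 9/2 + m²)
h(-676) + (y(454)/(-506) + 126968/(-150535)) = (9/2 + (-676)²) + ((211 + 454)/(-506) + 126968/(-150535)) = (9/2 + 456976) + (665*(-1/506) + 126968*(-1/150535)) = 913961/2 + (-665/506 - 126968/150535) = 913961/2 - 649611/301070 = 68791234762/150535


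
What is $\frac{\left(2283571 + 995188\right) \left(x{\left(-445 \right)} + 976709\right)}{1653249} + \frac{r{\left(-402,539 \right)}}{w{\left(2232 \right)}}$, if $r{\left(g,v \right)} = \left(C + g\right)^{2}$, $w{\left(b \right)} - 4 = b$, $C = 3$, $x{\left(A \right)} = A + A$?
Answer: $\frac{183443334197195}{94786276} \approx 1.9353 \cdot 10^{6}$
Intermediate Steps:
$x{\left(A \right)} = 2 A$
$w{\left(b \right)} = 4 + b$
$r{\left(g,v \right)} = \left(3 + g\right)^{2}$
$\frac{\left(2283571 + 995188\right) \left(x{\left(-445 \right)} + 976709\right)}{1653249} + \frac{r{\left(-402,539 \right)}}{w{\left(2232 \right)}} = \frac{\left(2283571 + 995188\right) \left(2 \left(-445\right) + 976709\right)}{1653249} + \frac{\left(3 - 402\right)^{2}}{4 + 2232} = 3278759 \left(-890 + 976709\right) \frac{1}{1653249} + \frac{\left(-399\right)^{2}}{2236} = 3278759 \cdot 975819 \cdot \frac{1}{1653249} + 159201 \cdot \frac{1}{2236} = 3199475328621 \cdot \frac{1}{1653249} + \frac{159201}{2236} = \frac{82037828939}{42391} + \frac{159201}{2236} = \frac{183443334197195}{94786276}$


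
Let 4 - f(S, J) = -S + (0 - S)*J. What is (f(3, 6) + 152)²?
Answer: 31329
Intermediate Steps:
f(S, J) = 4 + S + J*S (f(S, J) = 4 - (-S + (0 - S)*J) = 4 - (-S + (-S)*J) = 4 - (-S - J*S) = 4 + (S + J*S) = 4 + S + J*S)
(f(3, 6) + 152)² = ((4 + 3 + 6*3) + 152)² = ((4 + 3 + 18) + 152)² = (25 + 152)² = 177² = 31329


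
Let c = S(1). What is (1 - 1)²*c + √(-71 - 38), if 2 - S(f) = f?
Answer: I*√109 ≈ 10.44*I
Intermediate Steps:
S(f) = 2 - f
c = 1 (c = 2 - 1*1 = 2 - 1 = 1)
(1 - 1)²*c + √(-71 - 38) = (1 - 1)²*1 + √(-71 - 38) = 0²*1 + √(-109) = 0*1 + I*√109 = 0 + I*√109 = I*√109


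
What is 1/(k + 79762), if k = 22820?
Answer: 1/102582 ≈ 9.7483e-6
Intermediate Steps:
1/(k + 79762) = 1/(22820 + 79762) = 1/102582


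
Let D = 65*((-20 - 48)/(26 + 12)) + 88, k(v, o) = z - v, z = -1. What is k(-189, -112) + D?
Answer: 3034/19 ≈ 159.68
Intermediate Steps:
k(v, o) = -1 - v
D = -538/19 (D = 65*(-68/38) + 88 = 65*(-68*1/38) + 88 = 65*(-34/19) + 88 = -2210/19 + 88 = -538/19 ≈ -28.316)
k(-189, -112) + D = (-1 - 1*(-189)) - 538/19 = (-1 + 189) - 538/19 = 188 - 538/19 = 3034/19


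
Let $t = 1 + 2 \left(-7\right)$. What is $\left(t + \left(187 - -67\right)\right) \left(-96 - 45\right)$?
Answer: $-33981$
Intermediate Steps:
$t = -13$ ($t = 1 - 14 = -13$)
$\left(t + \left(187 - -67\right)\right) \left(-96 - 45\right) = \left(-13 + \left(187 - -67\right)\right) \left(-96 - 45\right) = \left(-13 + \left(187 + 67\right)\right) \left(-141\right) = \left(-13 + 254\right) \left(-141\right) = 241 \left(-141\right) = -33981$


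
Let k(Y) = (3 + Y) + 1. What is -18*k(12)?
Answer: -288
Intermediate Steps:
k(Y) = 4 + Y
-18*k(12) = -18*(4 + 12) = -18*16 = -288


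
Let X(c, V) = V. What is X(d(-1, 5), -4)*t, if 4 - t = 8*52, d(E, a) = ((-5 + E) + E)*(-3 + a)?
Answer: 1648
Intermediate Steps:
d(E, a) = (-5 + 2*E)*(-3 + a)
t = -412 (t = 4 - 8*52 = 4 - 1*416 = 4 - 416 = -412)
X(d(-1, 5), -4)*t = -4*(-412) = 1648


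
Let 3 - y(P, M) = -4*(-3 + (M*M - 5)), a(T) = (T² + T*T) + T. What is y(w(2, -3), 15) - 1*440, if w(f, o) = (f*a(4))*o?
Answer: 431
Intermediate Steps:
a(T) = T + 2*T² (a(T) = (T² + T²) + T = 2*T² + T = T + 2*T²)
w(f, o) = 36*f*o (w(f, o) = (f*(4*(1 + 2*4)))*o = (f*(4*(1 + 8)))*o = (f*(4*9))*o = (f*36)*o = (36*f)*o = 36*f*o)
y(P, M) = -29 + 4*M² (y(P, M) = 3 - (-4)*(-3 + (M*M - 5)) = 3 - (-4)*(-3 + (M² - 5)) = 3 - (-4)*(-3 + (-5 + M²)) = 3 - (-4)*(-8 + M²) = 3 - (32 - 4*M²) = 3 + (-32 + 4*M²) = -29 + 4*M²)
y(w(2, -3), 15) - 1*440 = (-29 + 4*15²) - 1*440 = (-29 + 4*225) - 440 = (-29 + 900) - 440 = 871 - 440 = 431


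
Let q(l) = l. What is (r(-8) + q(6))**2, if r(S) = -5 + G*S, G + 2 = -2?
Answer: 1089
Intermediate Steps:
G = -4 (G = -2 - 2 = -4)
r(S) = -5 - 4*S
(r(-8) + q(6))**2 = ((-5 - 4*(-8)) + 6)**2 = ((-5 + 32) + 6)**2 = (27 + 6)**2 = 33**2 = 1089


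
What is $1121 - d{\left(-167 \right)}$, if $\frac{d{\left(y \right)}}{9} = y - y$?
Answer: $1121$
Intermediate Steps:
$d{\left(y \right)} = 0$ ($d{\left(y \right)} = 9 \left(y - y\right) = 9 \cdot 0 = 0$)
$1121 - d{\left(-167 \right)} = 1121 - 0 = 1121 + 0 = 1121$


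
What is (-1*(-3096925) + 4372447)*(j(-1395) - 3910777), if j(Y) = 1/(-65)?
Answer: -1898718141902232/65 ≈ -2.9211e+13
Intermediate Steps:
j(Y) = -1/65
(-1*(-3096925) + 4372447)*(j(-1395) - 3910777) = (-1*(-3096925) + 4372447)*(-1/65 - 3910777) = (3096925 + 4372447)*(-254200506/65) = 7469372*(-254200506/65) = -1898718141902232/65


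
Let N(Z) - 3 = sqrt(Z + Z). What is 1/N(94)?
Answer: -3/179 + 2*sqrt(47)/179 ≈ 0.059840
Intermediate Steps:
N(Z) = 3 + sqrt(2)*sqrt(Z) (N(Z) = 3 + sqrt(Z + Z) = 3 + sqrt(2*Z) = 3 + sqrt(2)*sqrt(Z))
1/N(94) = 1/(3 + sqrt(2)*sqrt(94)) = 1/(3 + 2*sqrt(47))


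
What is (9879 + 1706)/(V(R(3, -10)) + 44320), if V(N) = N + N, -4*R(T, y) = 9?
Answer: 23170/88631 ≈ 0.26142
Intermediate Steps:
R(T, y) = -9/4 (R(T, y) = -1/4*9 = -9/4)
V(N) = 2*N
(9879 + 1706)/(V(R(3, -10)) + 44320) = (9879 + 1706)/(2*(-9/4) + 44320) = 11585/(-9/2 + 44320) = 11585/(88631/2) = 11585*(2/88631) = 23170/88631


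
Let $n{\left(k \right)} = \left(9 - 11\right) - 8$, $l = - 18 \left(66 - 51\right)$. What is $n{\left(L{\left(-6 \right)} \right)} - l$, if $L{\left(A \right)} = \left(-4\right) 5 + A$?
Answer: $260$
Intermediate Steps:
$L{\left(A \right)} = -20 + A$
$l = -270$ ($l = - 18 \left(66 - 51\right) = \left(-18\right) 15 = -270$)
$n{\left(k \right)} = -10$ ($n{\left(k \right)} = -2 - 8 = -10$)
$n{\left(L{\left(-6 \right)} \right)} - l = -10 - -270 = -10 + 270 = 260$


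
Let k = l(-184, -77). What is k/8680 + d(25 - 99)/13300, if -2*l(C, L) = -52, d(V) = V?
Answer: -1059/412300 ≈ -0.0025685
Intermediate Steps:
l(C, L) = 26 (l(C, L) = -1/2*(-52) = 26)
k = 26
k/8680 + d(25 - 99)/13300 = 26/8680 + (25 - 99)/13300 = 26*(1/8680) - 74*1/13300 = 13/4340 - 37/6650 = -1059/412300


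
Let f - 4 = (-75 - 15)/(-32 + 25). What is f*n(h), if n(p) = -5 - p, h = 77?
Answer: -9676/7 ≈ -1382.3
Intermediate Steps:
f = 118/7 (f = 4 + (-75 - 15)/(-32 + 25) = 4 - 90/(-7) = 4 - 90*(-⅐) = 4 + 90/7 = 118/7 ≈ 16.857)
f*n(h) = 118*(-5 - 1*77)/7 = 118*(-5 - 77)/7 = (118/7)*(-82) = -9676/7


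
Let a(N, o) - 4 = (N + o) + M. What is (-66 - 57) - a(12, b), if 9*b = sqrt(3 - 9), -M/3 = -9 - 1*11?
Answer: -199 - I*sqrt(6)/9 ≈ -199.0 - 0.27217*I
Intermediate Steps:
M = 60 (M = -3*(-9 - 1*11) = -3*(-9 - 11) = -3*(-20) = 60)
b = I*sqrt(6)/9 (b = sqrt(3 - 9)/9 = sqrt(-6)/9 = (I*sqrt(6))/9 = I*sqrt(6)/9 ≈ 0.27217*I)
a(N, o) = 64 + N + o (a(N, o) = 4 + ((N + o) + 60) = 4 + (60 + N + o) = 64 + N + o)
(-66 - 57) - a(12, b) = (-66 - 57) - (64 + 12 + I*sqrt(6)/9) = -123 - (76 + I*sqrt(6)/9) = -123 + (-76 - I*sqrt(6)/9) = -199 - I*sqrt(6)/9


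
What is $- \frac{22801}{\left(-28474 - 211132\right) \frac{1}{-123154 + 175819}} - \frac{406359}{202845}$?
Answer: $\frac{81160628222457}{16200959690} \approx 5009.6$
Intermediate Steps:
$- \frac{22801}{\left(-28474 - 211132\right) \frac{1}{-123154 + 175819}} - \frac{406359}{202845} = - \frac{22801}{\left(-239606\right) \frac{1}{52665}} - \frac{135453}{67615} = - \frac{22801}{- \frac{239606}{52665}} - \frac{135453}{67615} = \left(-22801\right) \left(- \frac{52665}{239606}\right) - \frac{135453}{67615} = \frac{1200814665}{239606} - \frac{135453}{67615} = \frac{81160628222457}{16200959690}$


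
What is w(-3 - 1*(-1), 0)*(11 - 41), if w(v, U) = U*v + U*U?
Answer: 0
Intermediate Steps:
w(v, U) = U**2 + U*v (w(v, U) = U*v + U**2 = U**2 + U*v)
w(-3 - 1*(-1), 0)*(11 - 41) = (0*(0 + (-3 - 1*(-1))))*(11 - 41) = (0*(0 + (-3 + 1)))*(-30) = (0*(0 - 2))*(-30) = (0*(-2))*(-30) = 0*(-30) = 0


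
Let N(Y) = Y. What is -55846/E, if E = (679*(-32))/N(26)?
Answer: 51857/776 ≈ 66.826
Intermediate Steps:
E = -10864/13 (E = (679*(-32))/26 = -21728*1/26 = -10864/13 ≈ -835.69)
-55846/E = -55846/(-10864/13) = -55846*(-13/10864) = 51857/776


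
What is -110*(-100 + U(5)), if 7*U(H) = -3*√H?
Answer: 11000 + 330*√5/7 ≈ 11105.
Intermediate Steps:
U(H) = -3*√H/7 (U(H) = (-3*√H)/7 = -3*√H/7)
-110*(-100 + U(5)) = -110*(-100 - 3*√5/7) = 11000 + 330*√5/7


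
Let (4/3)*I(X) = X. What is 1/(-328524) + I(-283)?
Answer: -17432305/82131 ≈ -212.25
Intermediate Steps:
I(X) = 3*X/4
1/(-328524) + I(-283) = 1/(-328524) + (¾)*(-283) = -1/328524 - 849/4 = -17432305/82131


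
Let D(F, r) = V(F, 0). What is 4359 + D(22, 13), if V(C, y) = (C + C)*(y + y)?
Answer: 4359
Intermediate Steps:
V(C, y) = 4*C*y (V(C, y) = (2*C)*(2*y) = 4*C*y)
D(F, r) = 0 (D(F, r) = 4*F*0 = 0)
4359 + D(22, 13) = 4359 + 0 = 4359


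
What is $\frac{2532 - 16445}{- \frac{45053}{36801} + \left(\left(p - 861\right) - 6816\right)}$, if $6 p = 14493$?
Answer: $\frac{1024024626}{387347029} \approx 2.6437$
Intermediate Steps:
$p = \frac{4831}{2}$ ($p = \frac{1}{6} \cdot 14493 = \frac{4831}{2} \approx 2415.5$)
$\frac{2532 - 16445}{- \frac{45053}{36801} + \left(\left(p - 861\right) - 6816\right)} = \frac{2532 - 16445}{- \frac{45053}{36801} + \left(\left(\frac{4831}{2} - 861\right) - 6816\right)} = - \frac{13913}{\left(-45053\right) \frac{1}{36801} + \left(\frac{3109}{2} - 6816\right)} = - \frac{13913}{- \frac{45053}{36801} - \frac{10523}{2}} = - \frac{13913}{- \frac{387347029}{73602}} = \left(-13913\right) \left(- \frac{73602}{387347029}\right) = \frac{1024024626}{387347029}$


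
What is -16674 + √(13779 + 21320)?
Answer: -16674 + √35099 ≈ -16487.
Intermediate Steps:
-16674 + √(13779 + 21320) = -16674 + √35099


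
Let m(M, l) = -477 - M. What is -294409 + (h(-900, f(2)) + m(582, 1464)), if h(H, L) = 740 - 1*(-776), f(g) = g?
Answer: -293952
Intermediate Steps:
h(H, L) = 1516 (h(H, L) = 740 + 776 = 1516)
-294409 + (h(-900, f(2)) + m(582, 1464)) = -294409 + (1516 + (-477 - 1*582)) = -294409 + (1516 + (-477 - 582)) = -294409 + (1516 - 1059) = -294409 + 457 = -293952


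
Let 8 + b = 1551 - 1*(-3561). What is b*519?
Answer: 2648976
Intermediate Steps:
b = 5104 (b = -8 + (1551 - 1*(-3561)) = -8 + (1551 + 3561) = -8 + 5112 = 5104)
b*519 = 5104*519 = 2648976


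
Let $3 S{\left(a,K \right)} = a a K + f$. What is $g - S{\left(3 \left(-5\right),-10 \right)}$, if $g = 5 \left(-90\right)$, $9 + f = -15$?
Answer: $308$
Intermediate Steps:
$f = -24$ ($f = -9 - 15 = -24$)
$S{\left(a,K \right)} = -8 + \frac{K a^{2}}{3}$ ($S{\left(a,K \right)} = \frac{a a K - 24}{3} = \frac{a^{2} K - 24}{3} = \frac{K a^{2} - 24}{3} = \frac{-24 + K a^{2}}{3} = -8 + \frac{K a^{2}}{3}$)
$g = -450$
$g - S{\left(3 \left(-5\right),-10 \right)} = -450 - \left(-8 + \frac{1}{3} \left(-10\right) \left(3 \left(-5\right)\right)^{2}\right) = -450 - \left(-8 + \frac{1}{3} \left(-10\right) \left(-15\right)^{2}\right) = -450 - \left(-8 + \frac{1}{3} \left(-10\right) 225\right) = -450 - \left(-8 - 750\right) = -450 - -758 = -450 + 758 = 308$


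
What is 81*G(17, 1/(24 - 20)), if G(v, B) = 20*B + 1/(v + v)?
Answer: 13851/34 ≈ 407.38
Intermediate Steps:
G(v, B) = 1/(2*v) + 20*B (G(v, B) = 20*B + 1/(2*v) = 1/(2*v) + 20*B)
81*G(17, 1/(24 - 20)) = 81*((½)/17 + 20/(24 - 20)) = 81*((½)*(1/17) + 20/4) = 81*(1/34 + 20*(¼)) = 81*(1/34 + 5) = 81*(171/34) = 13851/34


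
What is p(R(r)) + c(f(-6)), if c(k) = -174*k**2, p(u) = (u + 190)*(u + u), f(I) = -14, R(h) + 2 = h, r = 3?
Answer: -33722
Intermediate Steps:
R(h) = -2 + h
p(u) = 2*u*(190 + u) (p(u) = (190 + u)*(2*u) = 2*u*(190 + u))
p(R(r)) + c(f(-6)) = 2*(-2 + 3)*(190 + (-2 + 3)) - 174*(-14)**2 = 2*1*(190 + 1) - 174*196 = 2*1*191 - 34104 = 382 - 34104 = -33722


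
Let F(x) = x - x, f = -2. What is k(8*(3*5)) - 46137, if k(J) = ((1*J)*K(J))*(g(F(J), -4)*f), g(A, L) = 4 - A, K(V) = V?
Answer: -161337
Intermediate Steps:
F(x) = 0
k(J) = -8*J² (k(J) = ((1*J)*J)*((4 - 1*0)*(-2)) = (J*J)*((4 + 0)*(-2)) = J²*(4*(-2)) = J²*(-8) = -8*J²)
k(8*(3*5)) - 46137 = -8*(8*(3*5))² - 46137 = -8*(8*15)² - 46137 = -8*120² - 46137 = -8*14400 - 46137 = -115200 - 46137 = -161337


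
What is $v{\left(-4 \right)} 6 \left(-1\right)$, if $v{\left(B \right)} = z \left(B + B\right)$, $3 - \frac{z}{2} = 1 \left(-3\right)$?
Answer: $576$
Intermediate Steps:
$z = 12$ ($z = 6 - 2 \cdot 1 \left(-3\right) = 6 - -6 = 6 + 6 = 12$)
$v{\left(B \right)} = 24 B$ ($v{\left(B \right)} = 12 \left(B + B\right) = 12 \cdot 2 B = 24 B$)
$v{\left(-4 \right)} 6 \left(-1\right) = 24 \left(-4\right) 6 \left(-1\right) = \left(-96\right) \left(-6\right) = 576$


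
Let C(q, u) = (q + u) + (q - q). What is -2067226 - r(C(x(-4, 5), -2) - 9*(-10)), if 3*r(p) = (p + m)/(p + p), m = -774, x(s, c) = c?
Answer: -384503809/186 ≈ -2.0672e+6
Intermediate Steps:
C(q, u) = q + u (C(q, u) = (q + u) + 0 = q + u)
r(p) = (-774 + p)/(6*p) (r(p) = ((p - 774)/(p + p))/3 = ((-774 + p)/((2*p)))/3 = ((-774 + p)*(1/(2*p)))/3 = ((-774 + p)/(2*p))/3 = (-774 + p)/(6*p))
-2067226 - r(C(x(-4, 5), -2) - 9*(-10)) = -2067226 - (-774 + ((5 - 2) - 9*(-10)))/(6*((5 - 2) - 9*(-10))) = -2067226 - (-774 + (3 + 90))/(6*(3 + 90)) = -2067226 - (-774 + 93)/(6*93) = -2067226 - (-681)/(6*93) = -2067226 - 1*(-227/186) = -2067226 + 227/186 = -384503809/186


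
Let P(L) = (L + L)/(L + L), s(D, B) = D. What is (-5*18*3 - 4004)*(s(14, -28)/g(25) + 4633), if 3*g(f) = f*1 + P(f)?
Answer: -257508500/13 ≈ -1.9808e+7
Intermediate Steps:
P(L) = 1 (P(L) = (2*L)/((2*L)) = (2*L)*(1/(2*L)) = 1)
g(f) = ⅓ + f/3 (g(f) = (f*1 + 1)/3 = (f + 1)/3 = (1 + f)/3 = ⅓ + f/3)
(-5*18*3 - 4004)*(s(14, -28)/g(25) + 4633) = (-5*18*3 - 4004)*(14/(⅓ + (⅓)*25) + 4633) = (-90*3 - 4004)*(14/(⅓ + 25/3) + 4633) = (-270 - 4004)*(14/(26/3) + 4633) = -4274*(14*(3/26) + 4633) = -4274*(21/13 + 4633) = -4274*60250/13 = -257508500/13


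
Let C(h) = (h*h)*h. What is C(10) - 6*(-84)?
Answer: 1504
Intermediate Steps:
C(h) = h³ (C(h) = h²*h = h³)
C(10) - 6*(-84) = 10³ - 6*(-84) = 1000 + 504 = 1504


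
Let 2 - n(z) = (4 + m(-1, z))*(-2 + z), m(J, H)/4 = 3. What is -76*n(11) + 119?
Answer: 10911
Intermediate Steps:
m(J, H) = 12 (m(J, H) = 4*3 = 12)
n(z) = 34 - 16*z (n(z) = 2 - (4 + 12)*(-2 + z) = 2 - 16*(-2 + z) = 2 - (-32 + 16*z) = 2 + (32 - 16*z) = 34 - 16*z)
-76*n(11) + 119 = -76*(34 - 16*11) + 119 = -76*(34 - 176) + 119 = -76*(-142) + 119 = 10792 + 119 = 10911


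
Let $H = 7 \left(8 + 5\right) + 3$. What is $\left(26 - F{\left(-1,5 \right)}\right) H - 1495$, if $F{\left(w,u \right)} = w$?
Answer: $1043$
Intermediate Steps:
$H = 94$ ($H = 7 \cdot 13 + 3 = 91 + 3 = 94$)
$\left(26 - F{\left(-1,5 \right)}\right) H - 1495 = \left(26 - -1\right) 94 - 1495 = \left(26 + 1\right) 94 - 1495 = 27 \cdot 94 - 1495 = 2538 - 1495 = 1043$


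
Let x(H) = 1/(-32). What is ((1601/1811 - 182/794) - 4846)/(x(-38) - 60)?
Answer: 111476585152/1381135607 ≈ 80.714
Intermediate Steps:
x(H) = -1/32
((1601/1811 - 182/794) - 4846)/(x(-38) - 60) = ((1601/1811 - 182/794) - 4846)/(-1/32 - 60) = ((1601*(1/1811) - 182*1/794) - 4846)/(-1921/32) = ((1601/1811 - 91/397) - 4846)*(-32/1921) = (470796/718967 - 4846)*(-32/1921) = -3483643286/718967*(-32/1921) = 111476585152/1381135607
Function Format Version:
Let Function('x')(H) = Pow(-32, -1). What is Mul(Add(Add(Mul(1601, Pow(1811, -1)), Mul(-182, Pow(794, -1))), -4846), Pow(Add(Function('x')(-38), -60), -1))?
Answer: Rational(111476585152, 1381135607) ≈ 80.714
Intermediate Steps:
Function('x')(H) = Rational(-1, 32)
Mul(Add(Add(Mul(1601, Pow(1811, -1)), Mul(-182, Pow(794, -1))), -4846), Pow(Add(Function('x')(-38), -60), -1)) = Mul(Add(Add(Mul(1601, Pow(1811, -1)), Mul(-182, Pow(794, -1))), -4846), Pow(Add(Rational(-1, 32), -60), -1)) = Mul(Add(Add(Mul(1601, Rational(1, 1811)), Mul(-182, Rational(1, 794))), -4846), Pow(Rational(-1921, 32), -1)) = Mul(Add(Add(Rational(1601, 1811), Rational(-91, 397)), -4846), Rational(-32, 1921)) = Mul(Add(Rational(470796, 718967), -4846), Rational(-32, 1921)) = Mul(Rational(-3483643286, 718967), Rational(-32, 1921)) = Rational(111476585152, 1381135607)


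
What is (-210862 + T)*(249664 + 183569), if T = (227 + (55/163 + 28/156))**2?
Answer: -309491207228441581/4490161 ≈ -6.8927e+10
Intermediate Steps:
T = 2091856005625/40411449 (T = (227 + (55*(1/163) + 28*(1/156)))**2 = (227 + (55/163 + 7/39))**2 = (227 + 3286/6357)**2 = (1446325/6357)**2 = 2091856005625/40411449 ≈ 51764.)
(-210862 + T)*(249664 + 183569) = (-210862 + 2091856005625/40411449)*(249664 + 183569) = -6429382953413/40411449*433233 = -309491207228441581/4490161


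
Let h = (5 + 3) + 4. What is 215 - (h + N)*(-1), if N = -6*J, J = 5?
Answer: 197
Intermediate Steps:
N = -30 (N = -6*5 = -30)
h = 12 (h = 8 + 4 = 12)
215 - (h + N)*(-1) = 215 - (12 - 30)*(-1) = 215 - (-18)*(-1) = 215 - 1*18 = 215 - 18 = 197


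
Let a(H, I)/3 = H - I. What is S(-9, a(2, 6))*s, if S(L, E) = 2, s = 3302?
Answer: 6604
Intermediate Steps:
a(H, I) = -3*I + 3*H (a(H, I) = 3*(H - I) = -3*I + 3*H)
S(-9, a(2, 6))*s = 2*3302 = 6604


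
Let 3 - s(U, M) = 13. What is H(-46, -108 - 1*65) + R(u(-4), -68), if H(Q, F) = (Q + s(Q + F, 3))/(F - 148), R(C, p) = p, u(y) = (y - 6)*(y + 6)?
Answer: -21772/321 ≈ -67.826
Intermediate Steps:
u(y) = (-6 + y)*(6 + y)
s(U, M) = -10 (s(U, M) = 3 - 1*13 = 3 - 13 = -10)
H(Q, F) = (-10 + Q)/(-148 + F) (H(Q, F) = (Q - 10)/(F - 148) = (-10 + Q)/(-148 + F))
H(-46, -108 - 1*65) + R(u(-4), -68) = (-10 - 46)/(-148 + (-108 - 1*65)) - 68 = -56/(-148 + (-108 - 65)) - 68 = -56/(-148 - 173) - 68 = -56/(-321) - 68 = -1/321*(-56) - 68 = 56/321 - 68 = -21772/321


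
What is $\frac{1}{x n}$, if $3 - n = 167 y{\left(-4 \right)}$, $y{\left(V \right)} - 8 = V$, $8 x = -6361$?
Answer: $\frac{8}{4230065} \approx 1.8912 \cdot 10^{-6}$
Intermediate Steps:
$x = - \frac{6361}{8}$ ($x = \frac{1}{8} \left(-6361\right) = - \frac{6361}{8} \approx -795.13$)
$y{\left(V \right)} = 8 + V$
$n = -665$ ($n = 3 - 167 \left(8 - 4\right) = 3 - 167 \cdot 4 = 3 - 668 = -665$)
$\frac{1}{x n} = \frac{1}{\left(- \frac{6361}{8}\right) \left(-665\right)} = \left(- \frac{8}{6361}\right) \left(- \frac{1}{665}\right) = \frac{8}{4230065}$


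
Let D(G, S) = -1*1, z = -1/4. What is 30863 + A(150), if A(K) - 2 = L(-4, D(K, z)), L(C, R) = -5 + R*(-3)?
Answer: 30863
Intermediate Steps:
z = -¼ (z = -1*¼ = -¼ ≈ -0.25000)
D(G, S) = -1
L(C, R) = -5 - 3*R
A(K) = 0 (A(K) = 2 + (-5 - 3*(-1)) = 2 + (-5 + 3) = 2 - 2 = 0)
30863 + A(150) = 30863 + 0 = 30863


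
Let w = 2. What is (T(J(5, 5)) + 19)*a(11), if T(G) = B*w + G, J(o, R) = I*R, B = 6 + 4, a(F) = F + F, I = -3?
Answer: 528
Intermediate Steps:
a(F) = 2*F
B = 10
J(o, R) = -3*R
T(G) = 20 + G (T(G) = 10*2 + G = 20 + G)
(T(J(5, 5)) + 19)*a(11) = ((20 - 3*5) + 19)*(2*11) = ((20 - 15) + 19)*22 = (5 + 19)*22 = 24*22 = 528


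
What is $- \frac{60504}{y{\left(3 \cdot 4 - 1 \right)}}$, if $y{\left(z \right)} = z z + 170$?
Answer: $- \frac{20168}{97} \approx -207.92$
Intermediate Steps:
$y{\left(z \right)} = 170 + z^{2}$ ($y{\left(z \right)} = z^{2} + 170 = 170 + z^{2}$)
$- \frac{60504}{y{\left(3 \cdot 4 - 1 \right)}} = - \frac{60504}{170 + \left(3 \cdot 4 - 1\right)^{2}} = - \frac{60504}{170 + \left(12 - 1\right)^{2}} = - \frac{60504}{170 + 11^{2}} = - \frac{60504}{170 + 121} = - \frac{60504}{291} = \left(-60504\right) \frac{1}{291} = - \frac{20168}{97}$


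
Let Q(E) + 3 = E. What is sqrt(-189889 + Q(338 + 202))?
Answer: 2*I*sqrt(47338) ≈ 435.15*I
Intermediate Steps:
Q(E) = -3 + E
sqrt(-189889 + Q(338 + 202)) = sqrt(-189889 + (-3 + (338 + 202))) = sqrt(-189889 + (-3 + 540)) = sqrt(-189889 + 537) = sqrt(-189352) = 2*I*sqrt(47338)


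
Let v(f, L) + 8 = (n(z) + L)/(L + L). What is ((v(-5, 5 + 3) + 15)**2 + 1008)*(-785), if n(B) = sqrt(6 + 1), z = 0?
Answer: -213877175/256 - 11775*sqrt(7)/16 ≈ -8.3741e+5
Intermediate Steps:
n(B) = sqrt(7)
v(f, L) = -8 + (L + sqrt(7))/(2*L) (v(f, L) = -8 + (sqrt(7) + L)/(L + L) = -8 + (L + sqrt(7))/((2*L)) = -8 + (L + sqrt(7))*(1/(2*L)) = -8 + (L + sqrt(7))/(2*L))
((v(-5, 5 + 3) + 15)**2 + 1008)*(-785) = (((sqrt(7) - 15*(5 + 3))/(2*(5 + 3)) + 15)**2 + 1008)*(-785) = (((1/2)*(sqrt(7) - 15*8)/8 + 15)**2 + 1008)*(-785) = (((1/2)*(1/8)*(sqrt(7) - 120) + 15)**2 + 1008)*(-785) = (((1/2)*(1/8)*(-120 + sqrt(7)) + 15)**2 + 1008)*(-785) = (((-15/2 + sqrt(7)/16) + 15)**2 + 1008)*(-785) = ((15/2 + sqrt(7)/16)**2 + 1008)*(-785) = (1008 + (15/2 + sqrt(7)/16)**2)*(-785) = -791280 - 785*(15/2 + sqrt(7)/16)**2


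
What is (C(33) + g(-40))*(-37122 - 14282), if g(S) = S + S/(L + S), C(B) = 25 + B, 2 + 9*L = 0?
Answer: -976392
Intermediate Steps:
L = -2/9 (L = -2/9 + (⅑)*0 = -2/9 + 0 = -2/9 ≈ -0.22222)
g(S) = S + S/(-2/9 + S)
(C(33) + g(-40))*(-37122 - 14282) = ((25 + 33) - 40*(7 + 9*(-40))/(-2 + 9*(-40)))*(-37122 - 14282) = (58 - 40*(7 - 360)/(-2 - 360))*(-51404) = (58 - 40*(-353)/(-362))*(-51404) = (58 - 40*(-1/362)*(-353))*(-51404) = (58 - 7060/181)*(-51404) = (3438/181)*(-51404) = -976392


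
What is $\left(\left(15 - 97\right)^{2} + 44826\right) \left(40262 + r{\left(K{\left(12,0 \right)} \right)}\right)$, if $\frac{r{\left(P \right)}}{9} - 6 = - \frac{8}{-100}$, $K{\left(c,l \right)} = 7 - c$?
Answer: $2078326916$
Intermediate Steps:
$r{\left(P \right)} = \frac{1368}{25}$ ($r{\left(P \right)} = 54 + 9 \left(- \frac{8}{-100}\right) = 54 + 9 \left(\left(-8\right) \left(- \frac{1}{100}\right)\right) = 54 + 9 \cdot \frac{2}{25} = 54 + \frac{18}{25} = \frac{1368}{25}$)
$\left(\left(15 - 97\right)^{2} + 44826\right) \left(40262 + r{\left(K{\left(12,0 \right)} \right)}\right) = \left(\left(15 - 97\right)^{2} + 44826\right) \left(40262 + \frac{1368}{25}\right) = \left(\left(-82\right)^{2} + 44826\right) \frac{1007918}{25} = \left(6724 + 44826\right) \frac{1007918}{25} = 51550 \cdot \frac{1007918}{25} = 2078326916$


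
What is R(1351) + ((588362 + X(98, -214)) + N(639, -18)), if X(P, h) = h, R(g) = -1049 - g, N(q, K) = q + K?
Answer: 586369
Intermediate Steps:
N(q, K) = K + q
R(1351) + ((588362 + X(98, -214)) + N(639, -18)) = (-1049 - 1*1351) + ((588362 - 214) + (-18 + 639)) = (-1049 - 1351) + (588148 + 621) = -2400 + 588769 = 586369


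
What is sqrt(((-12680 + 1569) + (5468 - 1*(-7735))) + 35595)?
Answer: 13*sqrt(223) ≈ 194.13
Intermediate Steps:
sqrt(((-12680 + 1569) + (5468 - 1*(-7735))) + 35595) = sqrt((-11111 + (5468 + 7735)) + 35595) = sqrt((-11111 + 13203) + 35595) = sqrt(2092 + 35595) = sqrt(37687) = 13*sqrt(223)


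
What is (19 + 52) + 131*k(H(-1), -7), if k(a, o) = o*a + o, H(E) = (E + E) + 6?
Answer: -4514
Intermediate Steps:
H(E) = 6 + 2*E (H(E) = 2*E + 6 = 6 + 2*E)
k(a, o) = o + a*o (k(a, o) = a*o + o = o + a*o)
(19 + 52) + 131*k(H(-1), -7) = (19 + 52) + 131*(-7*(1 + (6 + 2*(-1)))) = 71 + 131*(-7*(1 + (6 - 2))) = 71 + 131*(-7*(1 + 4)) = 71 + 131*(-7*5) = 71 + 131*(-35) = 71 - 4585 = -4514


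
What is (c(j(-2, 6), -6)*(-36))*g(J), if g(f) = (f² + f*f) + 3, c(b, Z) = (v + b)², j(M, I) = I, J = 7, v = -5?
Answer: -3636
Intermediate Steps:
c(b, Z) = (-5 + b)²
g(f) = 3 + 2*f² (g(f) = (f² + f²) + 3 = 2*f² + 3 = 3 + 2*f²)
(c(j(-2, 6), -6)*(-36))*g(J) = ((-5 + 6)²*(-36))*(3 + 2*7²) = (1²*(-36))*(3 + 2*49) = (1*(-36))*(3 + 98) = -36*101 = -3636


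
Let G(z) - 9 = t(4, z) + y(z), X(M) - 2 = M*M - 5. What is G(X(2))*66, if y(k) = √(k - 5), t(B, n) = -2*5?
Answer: -66 + 132*I ≈ -66.0 + 132.0*I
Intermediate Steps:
t(B, n) = -10
y(k) = √(-5 + k)
X(M) = -3 + M² (X(M) = 2 + (M*M - 5) = 2 + (M² - 5) = 2 + (-5 + M²) = -3 + M²)
G(z) = -1 + √(-5 + z) (G(z) = 9 + (-10 + √(-5 + z)) = -1 + √(-5 + z))
G(X(2))*66 = (-1 + √(-5 + (-3 + 2²)))*66 = (-1 + √(-5 + (-3 + 4)))*66 = (-1 + √(-5 + 1))*66 = (-1 + √(-4))*66 = (-1 + 2*I)*66 = -66 + 132*I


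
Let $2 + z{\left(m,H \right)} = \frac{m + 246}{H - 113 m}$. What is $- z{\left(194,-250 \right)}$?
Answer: $\frac{11196}{5543} \approx 2.0198$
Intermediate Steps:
$z{\left(m,H \right)} = -2 + \frac{246 + m}{H - 113 m}$ ($z{\left(m,H \right)} = -2 + \frac{m + 246}{H - 113 m} = -2 + \frac{246 + m}{H - 113 m}$)
$- z{\left(194,-250 \right)} = - \frac{246 - -500 + 227 \cdot 194}{-250 - 21922} = - \frac{246 + 500 + 44038}{-250 - 21922} = - \frac{44784}{-22172} = - \frac{\left(-1\right) 44784}{22172} = \left(-1\right) \left(- \frac{11196}{5543}\right) = \frac{11196}{5543}$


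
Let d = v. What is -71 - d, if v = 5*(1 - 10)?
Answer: -26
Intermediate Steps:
v = -45 (v = 5*(-9) = -45)
d = -45
-71 - d = -71 - 1*(-45) = -71 + 45 = -26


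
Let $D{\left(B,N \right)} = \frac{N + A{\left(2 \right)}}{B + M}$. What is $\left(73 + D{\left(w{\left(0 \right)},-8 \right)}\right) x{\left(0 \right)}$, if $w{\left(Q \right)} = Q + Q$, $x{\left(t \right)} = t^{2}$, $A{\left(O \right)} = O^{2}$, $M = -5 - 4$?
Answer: $0$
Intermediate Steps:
$M = -9$
$w{\left(Q \right)} = 2 Q$
$D{\left(B,N \right)} = \frac{4 + N}{-9 + B}$ ($D{\left(B,N \right)} = \frac{N + 2^{2}}{B - 9} = \frac{N + 4}{-9 + B} = \frac{4 + N}{-9 + B}$)
$\left(73 + D{\left(w{\left(0 \right)},-8 \right)}\right) x{\left(0 \right)} = \left(73 + \frac{4 - 8}{-9 + 2 \cdot 0}\right) 0^{2} = \left(73 + \frac{1}{-9 + 0} \left(-4\right)\right) 0 = \left(73 + \frac{1}{-9} \left(-4\right)\right) 0 = \left(73 - - \frac{4}{9}\right) 0 = \left(73 + \frac{4}{9}\right) 0 = \frac{661}{9} \cdot 0 = 0$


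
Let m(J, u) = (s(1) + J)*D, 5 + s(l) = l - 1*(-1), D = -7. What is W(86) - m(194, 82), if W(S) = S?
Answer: 1423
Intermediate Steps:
s(l) = -4 + l (s(l) = -5 + (l - 1*(-1)) = -5 + (l + 1) = -5 + (1 + l) = -4 + l)
m(J, u) = 21 - 7*J (m(J, u) = ((-4 + 1) + J)*(-7) = (-3 + J)*(-7) = 21 - 7*J)
W(86) - m(194, 82) = 86 - (21 - 7*194) = 86 - (21 - 1358) = 86 - 1*(-1337) = 86 + 1337 = 1423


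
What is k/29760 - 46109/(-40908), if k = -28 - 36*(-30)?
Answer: 1404007/1207760 ≈ 1.1625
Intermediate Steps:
k = 1052 (k = -28 + 1080 = 1052)
k/29760 - 46109/(-40908) = 1052/29760 - 46109/(-40908) = 1052*(1/29760) - 46109*(-1/40908) = 263/7440 + 6587/5844 = 1404007/1207760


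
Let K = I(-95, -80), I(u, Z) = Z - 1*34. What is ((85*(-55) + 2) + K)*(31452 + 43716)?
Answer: -359829216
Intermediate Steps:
I(u, Z) = -34 + Z (I(u, Z) = Z - 34 = -34 + Z)
K = -114 (K = -34 - 80 = -114)
((85*(-55) + 2) + K)*(31452 + 43716) = ((85*(-55) + 2) - 114)*(31452 + 43716) = ((-4675 + 2) - 114)*75168 = (-4673 - 114)*75168 = -4787*75168 = -359829216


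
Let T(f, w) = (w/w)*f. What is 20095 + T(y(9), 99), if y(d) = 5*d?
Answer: 20140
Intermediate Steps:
T(f, w) = f (T(f, w) = 1*f = f)
20095 + T(y(9), 99) = 20095 + 5*9 = 20095 + 45 = 20140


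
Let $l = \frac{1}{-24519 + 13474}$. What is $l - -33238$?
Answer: $\frac{367113709}{11045} \approx 33238.0$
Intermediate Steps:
$l = - \frac{1}{11045}$ ($l = \frac{1}{-11045} = - \frac{1}{11045} \approx -9.0539 \cdot 10^{-5}$)
$l - -33238 = - \frac{1}{11045} - -33238 = - \frac{1}{11045} + 33238 = \frac{367113709}{11045}$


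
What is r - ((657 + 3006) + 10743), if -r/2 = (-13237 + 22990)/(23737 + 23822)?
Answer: -228384820/15853 ≈ -14406.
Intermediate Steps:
r = -6502/15853 (r = -2*(-13237 + 22990)/(23737 + 23822) = -19506/47559 = -2*3251/15853 = -6502/15853 ≈ -0.41014)
r - ((657 + 3006) + 10743) = -6502/15853 - ((657 + 3006) + 10743) = -6502/15853 - (3663 + 10743) = -6502/15853 - 1*14406 = -6502/15853 - 14406 = -228384820/15853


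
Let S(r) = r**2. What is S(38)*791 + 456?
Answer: 1142660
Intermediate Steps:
S(38)*791 + 456 = 38**2*791 + 456 = 1444*791 + 456 = 1142204 + 456 = 1142660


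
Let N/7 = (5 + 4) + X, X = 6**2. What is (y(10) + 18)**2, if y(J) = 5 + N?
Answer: 114244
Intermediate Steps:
X = 36
N = 315 (N = 7*((5 + 4) + 36) = 7*(9 + 36) = 7*45 = 315)
y(J) = 320 (y(J) = 5 + 315 = 320)
(y(10) + 18)**2 = (320 + 18)**2 = 338**2 = 114244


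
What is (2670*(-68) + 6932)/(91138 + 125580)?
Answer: -87314/108359 ≈ -0.80578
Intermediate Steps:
(2670*(-68) + 6932)/(91138 + 125580) = (-181560 + 6932)/216718 = -174628*1/216718 = -87314/108359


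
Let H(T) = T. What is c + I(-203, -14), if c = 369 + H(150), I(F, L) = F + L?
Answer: 302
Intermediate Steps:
c = 519 (c = 369 + 150 = 519)
c + I(-203, -14) = 519 + (-203 - 14) = 519 - 217 = 302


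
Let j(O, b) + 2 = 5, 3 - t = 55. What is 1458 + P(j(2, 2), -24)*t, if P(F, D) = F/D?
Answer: 2929/2 ≈ 1464.5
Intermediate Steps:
t = -52 (t = 3 - 1*55 = 3 - 55 = -52)
j(O, b) = 3 (j(O, b) = -2 + 5 = 3)
1458 + P(j(2, 2), -24)*t = 1458 + (3/(-24))*(-52) = 1458 + (3*(-1/24))*(-52) = 1458 - ⅛*(-52) = 1458 + 13/2 = 2929/2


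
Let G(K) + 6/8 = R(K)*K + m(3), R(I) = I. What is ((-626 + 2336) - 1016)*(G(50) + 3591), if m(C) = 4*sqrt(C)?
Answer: 8453267/2 + 2776*sqrt(3) ≈ 4.2314e+6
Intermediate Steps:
G(K) = -3/4 + K**2 + 4*sqrt(3) (G(K) = -3/4 + (K*K + 4*sqrt(3)) = -3/4 + (K**2 + 4*sqrt(3)) = -3/4 + K**2 + 4*sqrt(3))
((-626 + 2336) - 1016)*(G(50) + 3591) = ((-626 + 2336) - 1016)*((-3/4 + 50**2 + 4*sqrt(3)) + 3591) = (1710 - 1016)*((-3/4 + 2500 + 4*sqrt(3)) + 3591) = 694*((9997/4 + 4*sqrt(3)) + 3591) = 694*(24361/4 + 4*sqrt(3)) = 8453267/2 + 2776*sqrt(3)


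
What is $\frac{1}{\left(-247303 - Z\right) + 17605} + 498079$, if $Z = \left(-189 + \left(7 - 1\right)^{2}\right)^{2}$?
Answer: $\frac{126067281452}{253107} \approx 4.9808 \cdot 10^{5}$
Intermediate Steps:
$Z = 23409$ ($Z = \left(-189 + 6^{2}\right)^{2} = \left(-189 + 36\right)^{2} = \left(-153\right)^{2} = 23409$)
$\frac{1}{\left(-247303 - Z\right) + 17605} + 498079 = \frac{1}{\left(-247303 - 23409\right) + 17605} + 498079 = \frac{1}{-270712 + 17605} + 498079 = \frac{1}{-253107} + 498079 = - \frac{1}{253107} + 498079 = \frac{126067281452}{253107}$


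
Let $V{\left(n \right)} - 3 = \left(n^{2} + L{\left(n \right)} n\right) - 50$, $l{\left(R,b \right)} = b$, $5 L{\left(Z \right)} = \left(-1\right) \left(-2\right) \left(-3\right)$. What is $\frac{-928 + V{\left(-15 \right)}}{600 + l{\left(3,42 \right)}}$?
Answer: $- \frac{122}{107} \approx -1.1402$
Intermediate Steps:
$L{\left(Z \right)} = - \frac{6}{5}$ ($L{\left(Z \right)} = \frac{\left(-1\right) \left(-2\right) \left(-3\right)}{5} = \frac{2 \left(-3\right)}{5} = \frac{1}{5} \left(-6\right) = - \frac{6}{5}$)
$V{\left(n \right)} = -47 + n^{2} - \frac{6 n}{5}$ ($V{\left(n \right)} = 3 - \left(50 - n^{2} + \frac{6 n}{5}\right) = -47 + n^{2} - \frac{6 n}{5}$)
$\frac{-928 + V{\left(-15 \right)}}{600 + l{\left(3,42 \right)}} = \frac{-928 - \left(29 - 225\right)}{600 + 42} = \frac{-928 + \left(-47 + 225 + 18\right)}{642} = \left(-928 + 196\right) \frac{1}{642} = \left(-732\right) \frac{1}{642} = - \frac{122}{107}$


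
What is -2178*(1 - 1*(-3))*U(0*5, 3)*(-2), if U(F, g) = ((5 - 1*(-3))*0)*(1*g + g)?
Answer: 0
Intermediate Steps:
U(F, g) = 0 (U(F, g) = ((5 + 3)*0)*(g + g) = (8*0)*(2*g) = 0*(2*g) = 0)
-2178*(1 - 1*(-3))*U(0*5, 3)*(-2) = -2178*(1 - 1*(-3))*0*(-2) = -2178*(1 + 3)*0*(-2) = -2178*4*0*(-2) = -0*(-2) = -2178*0 = 0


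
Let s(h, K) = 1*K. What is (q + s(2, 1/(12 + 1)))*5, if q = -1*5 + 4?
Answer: -60/13 ≈ -4.6154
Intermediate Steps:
q = -1 (q = -5 + 4 = -1)
s(h, K) = K
(q + s(2, 1/(12 + 1)))*5 = (-1 + 1/(12 + 1))*5 = (-1 + 1/13)*5 = -12/13*5 = -60/13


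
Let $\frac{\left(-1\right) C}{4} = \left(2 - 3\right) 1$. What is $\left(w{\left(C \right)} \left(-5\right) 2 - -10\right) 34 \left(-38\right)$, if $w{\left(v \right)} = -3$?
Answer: $-51680$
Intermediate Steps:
$C = 4$ ($C = - 4 \left(2 - 3\right) 1 = - 4 \left(\left(-1\right) 1\right) = \left(-4\right) \left(-1\right) = 4$)
$\left(w{\left(C \right)} \left(-5\right) 2 - -10\right) 34 \left(-38\right) = \left(\left(-3\right) \left(-5\right) 2 - -10\right) 34 \left(-38\right) = \left(15 \cdot 2 + 10\right) 34 \left(-38\right) = \left(30 + 10\right) 34 \left(-38\right) = 40 \cdot 34 \left(-38\right) = 1360 \left(-38\right) = -51680$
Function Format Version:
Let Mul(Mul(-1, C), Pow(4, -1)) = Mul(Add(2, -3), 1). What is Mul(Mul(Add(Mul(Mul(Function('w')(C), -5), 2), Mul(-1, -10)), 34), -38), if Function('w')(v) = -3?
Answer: -51680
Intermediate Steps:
C = 4 (C = Mul(-4, Mul(Add(2, -3), 1)) = Mul(-4, Mul(-1, 1)) = Mul(-4, -1) = 4)
Mul(Mul(Add(Mul(Mul(Function('w')(C), -5), 2), Mul(-1, -10)), 34), -38) = Mul(Mul(Add(Mul(Mul(-3, -5), 2), Mul(-1, -10)), 34), -38) = Mul(Mul(Add(Mul(15, 2), 10), 34), -38) = Mul(Mul(Add(30, 10), 34), -38) = Mul(Mul(40, 34), -38) = Mul(1360, -38) = -51680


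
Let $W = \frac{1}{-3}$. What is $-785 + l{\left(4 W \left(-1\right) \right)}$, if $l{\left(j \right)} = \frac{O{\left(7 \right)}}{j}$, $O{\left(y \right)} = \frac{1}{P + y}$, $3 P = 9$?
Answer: $- \frac{31397}{40} \approx -784.92$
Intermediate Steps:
$P = 3$ ($P = \frac{1}{3} \cdot 9 = 3$)
$O{\left(y \right)} = \frac{1}{3 + y}$
$W = - \frac{1}{3} \approx -0.33333$
$l{\left(j \right)} = \frac{1}{10 j}$ ($l{\left(j \right)} = \frac{1}{\left(3 + 7\right) j} = \frac{1}{10 j}$)
$-785 + l{\left(4 W \left(-1\right) \right)} = -785 + \frac{1}{10 \cdot 4 \left(- \frac{1}{3}\right) \left(-1\right)} = -785 + \frac{1}{10 \left(\left(- \frac{4}{3}\right) \left(-1\right)\right)} = -785 + \frac{1}{10 \cdot \frac{4}{3}} = -785 + \frac{1}{10} \cdot \frac{3}{4} = -785 + \frac{3}{40} = - \frac{31397}{40}$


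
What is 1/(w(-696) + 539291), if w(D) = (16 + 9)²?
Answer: 1/539916 ≈ 1.8521e-6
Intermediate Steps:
w(D) = 625 (w(D) = 25² = 625)
1/(w(-696) + 539291) = 1/(625 + 539291) = 1/539916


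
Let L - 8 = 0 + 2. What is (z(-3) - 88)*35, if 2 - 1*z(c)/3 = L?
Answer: -3920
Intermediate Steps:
L = 10 (L = 8 + (0 + 2) = 8 + 2 = 10)
z(c) = -24 (z(c) = 6 - 3*10 = 6 - 30 = -24)
(z(-3) - 88)*35 = (-24 - 88)*35 = -112*35 = -3920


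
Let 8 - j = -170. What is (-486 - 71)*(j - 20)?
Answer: -88006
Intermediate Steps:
j = 178 (j = 8 - 1*(-170) = 8 + 170 = 178)
(-486 - 71)*(j - 20) = (-486 - 71)*(178 - 20) = -557*158 = -88006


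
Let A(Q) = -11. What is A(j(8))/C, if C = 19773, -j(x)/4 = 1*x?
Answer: -11/19773 ≈ -0.00055631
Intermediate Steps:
j(x) = -4*x
A(j(8))/C = -11/19773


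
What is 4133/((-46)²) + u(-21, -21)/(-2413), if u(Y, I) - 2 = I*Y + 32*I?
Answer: 10457493/5105908 ≈ 2.0481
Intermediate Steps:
u(Y, I) = 2 + 32*I + I*Y (u(Y, I) = 2 + (I*Y + 32*I) = 2 + (32*I + I*Y) = 2 + 32*I + I*Y)
4133/((-46)²) + u(-21, -21)/(-2413) = 4133/((-46)²) + (2 + 32*(-21) - 21*(-21))/(-2413) = 4133/2116 + (2 - 672 + 441)*(-1/2413) = 4133*(1/2116) - 229*(-1/2413) = 4133/2116 + 229/2413 = 10457493/5105908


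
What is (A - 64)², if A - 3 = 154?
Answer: 8649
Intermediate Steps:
A = 157 (A = 3 + 154 = 157)
(A - 64)² = (157 - 64)² = 93² = 8649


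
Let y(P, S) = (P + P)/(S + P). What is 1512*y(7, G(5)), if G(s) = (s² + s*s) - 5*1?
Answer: 5292/13 ≈ 407.08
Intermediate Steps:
G(s) = -5 + 2*s² (G(s) = (s² + s²) - 5 = 2*s² - 5 = -5 + 2*s²)
y(P, S) = 2*P/(P + S) (y(P, S) = (2*P)/(P + S) = 2*P/(P + S))
1512*y(7, G(5)) = 1512*(2*7/(7 + (-5 + 2*5²))) = 1512*(2*7/(7 + (-5 + 2*25))) = 1512*(2*7/(7 + (-5 + 50))) = 1512*(2*7/(7 + 45)) = 1512*(2*7/52) = 1512*(2*7*(1/52)) = 1512*(7/26) = 5292/13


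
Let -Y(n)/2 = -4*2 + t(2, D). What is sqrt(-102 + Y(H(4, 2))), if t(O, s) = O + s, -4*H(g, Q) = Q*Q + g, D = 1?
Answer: 2*I*sqrt(23) ≈ 9.5917*I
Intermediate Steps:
H(g, Q) = -g/4 - Q**2/4 (H(g, Q) = -(Q*Q + g)/4 = -(Q**2 + g)/4 = -(g + Q**2)/4 = -g/4 - Q**2/4)
Y(n) = 10 (Y(n) = -2*(-4*2 + (2 + 1)) = -2*(-8 + 3) = -2*(-5) = 10)
sqrt(-102 + Y(H(4, 2))) = sqrt(-102 + 10) = sqrt(-92) = 2*I*sqrt(23)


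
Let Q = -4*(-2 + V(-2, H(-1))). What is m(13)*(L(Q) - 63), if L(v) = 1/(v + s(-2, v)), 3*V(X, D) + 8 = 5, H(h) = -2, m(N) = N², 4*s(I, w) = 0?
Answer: -127595/12 ≈ -10633.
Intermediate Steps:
s(I, w) = 0 (s(I, w) = (¼)*0 = 0)
V(X, D) = -1 (V(X, D) = -8/3 + (⅓)*5 = -8/3 + 5/3 = -1)
Q = 12 (Q = -4*(-2 - 1) = -4*(-3) = 12)
L(v) = 1/v (L(v) = 1/(v + 0) = 1/v)
m(13)*(L(Q) - 63) = 13²*(1/12 - 63) = 169*(1/12 - 63) = 169*(-755/12) = -127595/12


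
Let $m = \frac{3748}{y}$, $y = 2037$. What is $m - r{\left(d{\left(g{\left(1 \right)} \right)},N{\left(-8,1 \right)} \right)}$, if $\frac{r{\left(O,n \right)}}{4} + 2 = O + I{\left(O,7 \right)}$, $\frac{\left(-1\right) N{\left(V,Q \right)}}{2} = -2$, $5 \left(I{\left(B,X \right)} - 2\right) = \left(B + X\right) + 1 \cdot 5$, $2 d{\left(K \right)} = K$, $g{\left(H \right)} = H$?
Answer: $- \frac{20696}{2037} \approx -10.16$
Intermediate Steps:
$d{\left(K \right)} = \frac{K}{2}$
$I{\left(B,X \right)} = 3 + \frac{B}{5} + \frac{X}{5}$ ($I{\left(B,X \right)} = 2 + \frac{\left(B + X\right) + 1 \cdot 5}{5} = 2 + \frac{\left(B + X\right) + 5}{5} = 2 + \frac{5 + B + X}{5} = 2 + \left(1 + \frac{B}{5} + \frac{X}{5}\right) = 3 + \frac{B}{5} + \frac{X}{5}$)
$N{\left(V,Q \right)} = 4$ ($N{\left(V,Q \right)} = \left(-2\right) \left(-2\right) = 4$)
$r{\left(O,n \right)} = \frac{48}{5} + \frac{24 O}{5}$ ($r{\left(O,n \right)} = -8 + 4 \left(O + \left(3 + \frac{O}{5} + \frac{1}{5} \cdot 7\right)\right) = -8 + 4 \left(O + \left(3 + \frac{O}{5} + \frac{7}{5}\right)\right) = -8 + 4 \left(O + \left(\frac{22}{5} + \frac{O}{5}\right)\right) = -8 + 4 \left(\frac{22}{5} + \frac{6 O}{5}\right) = -8 + \left(\frac{88}{5} + \frac{24 O}{5}\right) = \frac{48}{5} + \frac{24 O}{5}$)
$m = \frac{3748}{2037} \approx 1.84$
$m - r{\left(d{\left(g{\left(1 \right)} \right)},N{\left(-8,1 \right)} \right)} = \frac{3748}{2037} - \left(\frac{48}{5} + \frac{24 \cdot \frac{1}{2} \cdot 1}{5}\right) = \frac{3748}{2037} - \left(\frac{48}{5} + \frac{24}{5} \cdot \frac{1}{2}\right) = \frac{3748}{2037} - \left(\frac{48}{5} + \frac{12}{5}\right) = \frac{3748}{2037} - 12 = - \frac{20696}{2037}$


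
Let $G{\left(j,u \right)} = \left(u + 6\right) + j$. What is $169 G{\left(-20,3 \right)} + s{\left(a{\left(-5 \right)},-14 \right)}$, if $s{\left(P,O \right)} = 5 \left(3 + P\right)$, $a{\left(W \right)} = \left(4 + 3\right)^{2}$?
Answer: $-1599$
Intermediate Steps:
$a{\left(W \right)} = 49$ ($a{\left(W \right)} = 7^{2} = 49$)
$s{\left(P,O \right)} = 15 + 5 P$
$G{\left(j,u \right)} = 6 + j + u$ ($G{\left(j,u \right)} = \left(6 + u\right) + j = 6 + j + u$)
$169 G{\left(-20,3 \right)} + s{\left(a{\left(-5 \right)},-14 \right)} = 169 \left(6 - 20 + 3\right) + \left(15 + 5 \cdot 49\right) = 169 \left(-11\right) + \left(15 + 245\right) = -1859 + 260 = -1599$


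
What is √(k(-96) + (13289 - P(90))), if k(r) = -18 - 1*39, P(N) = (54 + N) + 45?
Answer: √13043 ≈ 114.21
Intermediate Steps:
P(N) = 99 + N
k(r) = -57 (k(r) = -18 - 39 = -57)
√(k(-96) + (13289 - P(90))) = √(-57 + (13289 - (99 + 90))) = √(-57 + (13289 - 1*189)) = √(-57 + (13289 - 189)) = √(-57 + 13100) = √13043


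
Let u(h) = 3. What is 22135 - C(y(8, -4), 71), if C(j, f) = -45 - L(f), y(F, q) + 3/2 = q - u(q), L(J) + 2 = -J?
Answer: 22107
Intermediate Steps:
L(J) = -2 - J
y(F, q) = -9/2 + q (y(F, q) = -3/2 + (q - 1*3) = -3/2 + (q - 3) = -3/2 + (-3 + q) = -9/2 + q)
C(j, f) = -43 + f (C(j, f) = -45 - (-2 - f) = -45 + (2 + f) = -43 + f)
22135 - C(y(8, -4), 71) = 22135 - (-43 + 71) = 22135 - 1*28 = 22135 - 28 = 22107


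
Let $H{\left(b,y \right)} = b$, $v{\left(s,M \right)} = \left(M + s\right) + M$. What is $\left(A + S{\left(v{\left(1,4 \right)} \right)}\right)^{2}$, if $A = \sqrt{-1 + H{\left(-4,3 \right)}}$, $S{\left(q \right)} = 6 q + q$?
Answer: $\left(63 + i \sqrt{5}\right)^{2} \approx 3964.0 + 281.74 i$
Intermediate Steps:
$v{\left(s,M \right)} = s + 2 M$
$S{\left(q \right)} = 7 q$
$A = i \sqrt{5}$ ($A = \sqrt{-1 - 4} = \sqrt{-5} = i \sqrt{5} \approx 2.2361 i$)
$\left(A + S{\left(v{\left(1,4 \right)} \right)}\right)^{2} = \left(i \sqrt{5} + 7 \left(1 + 2 \cdot 4\right)\right)^{2} = \left(i \sqrt{5} + 7 \left(1 + 8\right)\right)^{2} = \left(i \sqrt{5} + 7 \cdot 9\right)^{2} = \left(i \sqrt{5} + 63\right)^{2} = \left(63 + i \sqrt{5}\right)^{2}$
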